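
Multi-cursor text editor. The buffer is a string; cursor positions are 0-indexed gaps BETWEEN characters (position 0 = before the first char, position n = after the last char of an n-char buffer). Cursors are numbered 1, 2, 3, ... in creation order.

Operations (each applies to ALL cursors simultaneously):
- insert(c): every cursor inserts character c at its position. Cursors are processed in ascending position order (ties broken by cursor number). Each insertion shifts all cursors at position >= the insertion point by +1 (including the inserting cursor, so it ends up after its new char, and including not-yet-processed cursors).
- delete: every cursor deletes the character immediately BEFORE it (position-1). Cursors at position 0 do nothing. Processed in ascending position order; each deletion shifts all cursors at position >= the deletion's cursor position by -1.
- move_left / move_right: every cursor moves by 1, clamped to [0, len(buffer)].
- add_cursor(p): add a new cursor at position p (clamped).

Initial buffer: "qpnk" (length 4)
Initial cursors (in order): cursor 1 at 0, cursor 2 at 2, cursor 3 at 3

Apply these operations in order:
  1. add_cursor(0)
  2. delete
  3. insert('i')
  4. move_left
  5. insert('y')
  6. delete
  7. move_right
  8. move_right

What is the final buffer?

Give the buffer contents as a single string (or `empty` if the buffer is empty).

After op 1 (add_cursor(0)): buffer="qpnk" (len 4), cursors c1@0 c4@0 c2@2 c3@3, authorship ....
After op 2 (delete): buffer="qk" (len 2), cursors c1@0 c4@0 c2@1 c3@1, authorship ..
After op 3 (insert('i')): buffer="iiqiik" (len 6), cursors c1@2 c4@2 c2@5 c3@5, authorship 14.23.
After op 4 (move_left): buffer="iiqiik" (len 6), cursors c1@1 c4@1 c2@4 c3@4, authorship 14.23.
After op 5 (insert('y')): buffer="iyyiqiyyik" (len 10), cursors c1@3 c4@3 c2@8 c3@8, authorship 1144.2233.
After op 6 (delete): buffer="iiqiik" (len 6), cursors c1@1 c4@1 c2@4 c3@4, authorship 14.23.
After op 7 (move_right): buffer="iiqiik" (len 6), cursors c1@2 c4@2 c2@5 c3@5, authorship 14.23.
After op 8 (move_right): buffer="iiqiik" (len 6), cursors c1@3 c4@3 c2@6 c3@6, authorship 14.23.

Answer: iiqiik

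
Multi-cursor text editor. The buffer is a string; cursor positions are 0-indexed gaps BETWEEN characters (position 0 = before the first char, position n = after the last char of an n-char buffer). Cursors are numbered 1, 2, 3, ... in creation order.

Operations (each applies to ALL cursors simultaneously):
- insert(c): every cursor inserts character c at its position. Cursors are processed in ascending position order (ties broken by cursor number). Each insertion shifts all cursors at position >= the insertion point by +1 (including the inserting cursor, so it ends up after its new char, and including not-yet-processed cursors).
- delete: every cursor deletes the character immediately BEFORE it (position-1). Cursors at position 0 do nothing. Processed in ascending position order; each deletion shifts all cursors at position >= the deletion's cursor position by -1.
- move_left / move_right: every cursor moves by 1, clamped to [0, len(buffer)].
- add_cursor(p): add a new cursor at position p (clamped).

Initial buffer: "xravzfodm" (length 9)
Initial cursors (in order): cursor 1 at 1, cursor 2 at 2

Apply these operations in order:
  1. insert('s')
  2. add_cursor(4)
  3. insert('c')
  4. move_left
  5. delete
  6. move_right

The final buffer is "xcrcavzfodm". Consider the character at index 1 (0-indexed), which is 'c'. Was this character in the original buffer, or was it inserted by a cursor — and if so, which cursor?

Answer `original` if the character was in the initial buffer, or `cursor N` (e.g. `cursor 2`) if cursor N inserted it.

Answer: cursor 1

Derivation:
After op 1 (insert('s')): buffer="xsrsavzfodm" (len 11), cursors c1@2 c2@4, authorship .1.2.......
After op 2 (add_cursor(4)): buffer="xsrsavzfodm" (len 11), cursors c1@2 c2@4 c3@4, authorship .1.2.......
After op 3 (insert('c')): buffer="xscrsccavzfodm" (len 14), cursors c1@3 c2@7 c3@7, authorship .11.223.......
After op 4 (move_left): buffer="xscrsccavzfodm" (len 14), cursors c1@2 c2@6 c3@6, authorship .11.223.......
After op 5 (delete): buffer="xcrcavzfodm" (len 11), cursors c1@1 c2@3 c3@3, authorship .1.3.......
After op 6 (move_right): buffer="xcrcavzfodm" (len 11), cursors c1@2 c2@4 c3@4, authorship .1.3.......
Authorship (.=original, N=cursor N): . 1 . 3 . . . . . . .
Index 1: author = 1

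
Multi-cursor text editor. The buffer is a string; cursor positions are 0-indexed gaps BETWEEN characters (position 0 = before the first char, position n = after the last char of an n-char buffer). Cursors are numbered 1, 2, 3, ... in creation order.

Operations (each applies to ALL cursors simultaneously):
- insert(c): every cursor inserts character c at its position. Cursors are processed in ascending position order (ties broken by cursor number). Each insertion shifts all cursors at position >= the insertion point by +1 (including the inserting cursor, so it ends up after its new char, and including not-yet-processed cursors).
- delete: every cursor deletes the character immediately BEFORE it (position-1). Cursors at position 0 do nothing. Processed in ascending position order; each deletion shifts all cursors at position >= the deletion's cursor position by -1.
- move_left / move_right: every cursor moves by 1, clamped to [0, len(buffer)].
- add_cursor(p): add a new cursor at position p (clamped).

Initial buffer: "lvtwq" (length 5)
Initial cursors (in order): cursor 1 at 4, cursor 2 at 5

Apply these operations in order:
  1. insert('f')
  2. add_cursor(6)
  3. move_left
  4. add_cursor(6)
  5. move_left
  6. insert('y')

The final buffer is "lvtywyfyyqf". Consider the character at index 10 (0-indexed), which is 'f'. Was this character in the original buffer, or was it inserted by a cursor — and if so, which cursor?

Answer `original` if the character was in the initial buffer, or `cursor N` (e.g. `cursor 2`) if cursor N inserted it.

Answer: cursor 2

Derivation:
After op 1 (insert('f')): buffer="lvtwfqf" (len 7), cursors c1@5 c2@7, authorship ....1.2
After op 2 (add_cursor(6)): buffer="lvtwfqf" (len 7), cursors c1@5 c3@6 c2@7, authorship ....1.2
After op 3 (move_left): buffer="lvtwfqf" (len 7), cursors c1@4 c3@5 c2@6, authorship ....1.2
After op 4 (add_cursor(6)): buffer="lvtwfqf" (len 7), cursors c1@4 c3@5 c2@6 c4@6, authorship ....1.2
After op 5 (move_left): buffer="lvtwfqf" (len 7), cursors c1@3 c3@4 c2@5 c4@5, authorship ....1.2
After op 6 (insert('y')): buffer="lvtywyfyyqf" (len 11), cursors c1@4 c3@6 c2@9 c4@9, authorship ...1.3124.2
Authorship (.=original, N=cursor N): . . . 1 . 3 1 2 4 . 2
Index 10: author = 2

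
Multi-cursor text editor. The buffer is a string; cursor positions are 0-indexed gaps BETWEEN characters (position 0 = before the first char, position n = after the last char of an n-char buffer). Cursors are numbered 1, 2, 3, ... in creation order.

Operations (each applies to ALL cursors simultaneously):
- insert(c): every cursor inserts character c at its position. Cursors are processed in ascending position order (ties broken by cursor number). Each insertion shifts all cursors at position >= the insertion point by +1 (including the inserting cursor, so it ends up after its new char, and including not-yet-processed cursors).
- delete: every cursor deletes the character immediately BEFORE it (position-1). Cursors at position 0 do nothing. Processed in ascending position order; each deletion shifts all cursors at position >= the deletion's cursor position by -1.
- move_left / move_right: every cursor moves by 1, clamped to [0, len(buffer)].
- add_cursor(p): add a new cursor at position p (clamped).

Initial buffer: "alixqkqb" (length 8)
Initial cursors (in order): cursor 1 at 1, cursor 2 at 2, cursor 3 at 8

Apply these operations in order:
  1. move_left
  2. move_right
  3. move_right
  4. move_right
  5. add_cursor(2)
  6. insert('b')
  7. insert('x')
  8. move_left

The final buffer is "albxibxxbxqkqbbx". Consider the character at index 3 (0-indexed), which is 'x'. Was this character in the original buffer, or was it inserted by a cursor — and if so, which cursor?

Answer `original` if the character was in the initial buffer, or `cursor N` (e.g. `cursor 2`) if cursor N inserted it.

Answer: cursor 4

Derivation:
After op 1 (move_left): buffer="alixqkqb" (len 8), cursors c1@0 c2@1 c3@7, authorship ........
After op 2 (move_right): buffer="alixqkqb" (len 8), cursors c1@1 c2@2 c3@8, authorship ........
After op 3 (move_right): buffer="alixqkqb" (len 8), cursors c1@2 c2@3 c3@8, authorship ........
After op 4 (move_right): buffer="alixqkqb" (len 8), cursors c1@3 c2@4 c3@8, authorship ........
After op 5 (add_cursor(2)): buffer="alixqkqb" (len 8), cursors c4@2 c1@3 c2@4 c3@8, authorship ........
After op 6 (insert('b')): buffer="albibxbqkqbb" (len 12), cursors c4@3 c1@5 c2@7 c3@12, authorship ..4.1.2....3
After op 7 (insert('x')): buffer="albxibxxbxqkqbbx" (len 16), cursors c4@4 c1@7 c2@10 c3@16, authorship ..44.11.22....33
After op 8 (move_left): buffer="albxibxxbxqkqbbx" (len 16), cursors c4@3 c1@6 c2@9 c3@15, authorship ..44.11.22....33
Authorship (.=original, N=cursor N): . . 4 4 . 1 1 . 2 2 . . . . 3 3
Index 3: author = 4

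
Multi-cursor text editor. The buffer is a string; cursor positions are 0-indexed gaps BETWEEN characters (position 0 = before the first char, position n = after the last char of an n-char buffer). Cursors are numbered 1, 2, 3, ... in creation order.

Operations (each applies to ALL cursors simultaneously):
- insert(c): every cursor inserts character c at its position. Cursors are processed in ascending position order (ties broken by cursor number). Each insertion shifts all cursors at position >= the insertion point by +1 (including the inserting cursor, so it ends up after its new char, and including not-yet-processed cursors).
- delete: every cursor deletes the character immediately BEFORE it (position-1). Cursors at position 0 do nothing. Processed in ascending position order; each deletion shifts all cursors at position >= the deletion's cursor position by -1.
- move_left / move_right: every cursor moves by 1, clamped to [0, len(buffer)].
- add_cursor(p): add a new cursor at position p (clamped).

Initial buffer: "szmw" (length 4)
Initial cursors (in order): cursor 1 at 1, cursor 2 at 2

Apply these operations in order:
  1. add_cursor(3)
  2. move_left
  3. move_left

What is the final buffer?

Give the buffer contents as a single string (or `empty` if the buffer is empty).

After op 1 (add_cursor(3)): buffer="szmw" (len 4), cursors c1@1 c2@2 c3@3, authorship ....
After op 2 (move_left): buffer="szmw" (len 4), cursors c1@0 c2@1 c3@2, authorship ....
After op 3 (move_left): buffer="szmw" (len 4), cursors c1@0 c2@0 c3@1, authorship ....

Answer: szmw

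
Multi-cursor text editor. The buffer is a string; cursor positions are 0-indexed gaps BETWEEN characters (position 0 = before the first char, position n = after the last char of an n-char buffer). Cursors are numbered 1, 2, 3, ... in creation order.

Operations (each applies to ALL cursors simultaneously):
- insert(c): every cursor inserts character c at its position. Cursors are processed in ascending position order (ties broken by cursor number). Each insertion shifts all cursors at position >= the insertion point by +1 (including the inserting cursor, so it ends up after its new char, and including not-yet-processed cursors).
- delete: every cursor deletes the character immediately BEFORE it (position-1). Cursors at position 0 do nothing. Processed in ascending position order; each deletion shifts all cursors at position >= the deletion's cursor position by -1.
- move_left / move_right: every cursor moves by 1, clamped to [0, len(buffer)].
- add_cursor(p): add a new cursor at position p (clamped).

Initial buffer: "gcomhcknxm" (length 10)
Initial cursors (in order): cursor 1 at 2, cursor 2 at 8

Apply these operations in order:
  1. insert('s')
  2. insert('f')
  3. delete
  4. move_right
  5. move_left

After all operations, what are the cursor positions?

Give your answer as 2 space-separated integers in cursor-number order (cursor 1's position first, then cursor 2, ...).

After op 1 (insert('s')): buffer="gcsomhcknsxm" (len 12), cursors c1@3 c2@10, authorship ..1......2..
After op 2 (insert('f')): buffer="gcsfomhcknsfxm" (len 14), cursors c1@4 c2@12, authorship ..11......22..
After op 3 (delete): buffer="gcsomhcknsxm" (len 12), cursors c1@3 c2@10, authorship ..1......2..
After op 4 (move_right): buffer="gcsomhcknsxm" (len 12), cursors c1@4 c2@11, authorship ..1......2..
After op 5 (move_left): buffer="gcsomhcknsxm" (len 12), cursors c1@3 c2@10, authorship ..1......2..

Answer: 3 10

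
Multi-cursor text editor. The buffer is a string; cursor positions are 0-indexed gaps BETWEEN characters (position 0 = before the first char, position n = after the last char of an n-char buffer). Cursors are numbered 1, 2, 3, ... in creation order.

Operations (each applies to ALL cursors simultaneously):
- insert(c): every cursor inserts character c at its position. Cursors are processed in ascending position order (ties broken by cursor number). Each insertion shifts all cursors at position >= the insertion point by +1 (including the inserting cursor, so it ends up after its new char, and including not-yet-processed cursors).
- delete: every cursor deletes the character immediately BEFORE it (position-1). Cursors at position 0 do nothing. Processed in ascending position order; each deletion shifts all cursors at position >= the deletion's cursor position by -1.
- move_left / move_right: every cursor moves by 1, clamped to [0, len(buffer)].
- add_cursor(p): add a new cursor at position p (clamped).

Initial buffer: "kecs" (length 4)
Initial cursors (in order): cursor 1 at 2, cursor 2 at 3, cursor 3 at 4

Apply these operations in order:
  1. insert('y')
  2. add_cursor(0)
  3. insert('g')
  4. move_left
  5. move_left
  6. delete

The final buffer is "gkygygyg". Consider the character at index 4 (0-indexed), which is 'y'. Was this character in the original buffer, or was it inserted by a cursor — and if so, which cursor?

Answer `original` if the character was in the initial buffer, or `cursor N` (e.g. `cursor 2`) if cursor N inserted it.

After op 1 (insert('y')): buffer="keycysy" (len 7), cursors c1@3 c2@5 c3@7, authorship ..1.2.3
After op 2 (add_cursor(0)): buffer="keycysy" (len 7), cursors c4@0 c1@3 c2@5 c3@7, authorship ..1.2.3
After op 3 (insert('g')): buffer="gkeygcygsyg" (len 11), cursors c4@1 c1@5 c2@8 c3@11, authorship 4..11.22.33
After op 4 (move_left): buffer="gkeygcygsyg" (len 11), cursors c4@0 c1@4 c2@7 c3@10, authorship 4..11.22.33
After op 5 (move_left): buffer="gkeygcygsyg" (len 11), cursors c4@0 c1@3 c2@6 c3@9, authorship 4..11.22.33
After op 6 (delete): buffer="gkygygyg" (len 8), cursors c4@0 c1@2 c2@4 c3@6, authorship 4.112233
Authorship (.=original, N=cursor N): 4 . 1 1 2 2 3 3
Index 4: author = 2

Answer: cursor 2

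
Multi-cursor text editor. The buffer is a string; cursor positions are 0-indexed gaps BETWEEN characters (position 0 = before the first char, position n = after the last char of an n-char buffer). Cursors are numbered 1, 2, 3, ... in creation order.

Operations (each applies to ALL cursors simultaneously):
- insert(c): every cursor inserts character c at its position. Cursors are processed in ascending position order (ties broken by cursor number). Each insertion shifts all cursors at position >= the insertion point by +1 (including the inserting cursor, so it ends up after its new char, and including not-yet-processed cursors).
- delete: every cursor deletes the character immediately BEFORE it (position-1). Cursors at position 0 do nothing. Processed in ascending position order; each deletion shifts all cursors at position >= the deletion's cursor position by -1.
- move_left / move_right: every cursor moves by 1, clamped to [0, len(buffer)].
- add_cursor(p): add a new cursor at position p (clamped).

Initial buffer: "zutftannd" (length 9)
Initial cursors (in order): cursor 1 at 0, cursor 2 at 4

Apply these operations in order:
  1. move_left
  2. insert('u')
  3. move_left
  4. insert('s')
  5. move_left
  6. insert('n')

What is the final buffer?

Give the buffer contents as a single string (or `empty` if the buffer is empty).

Answer: nsuzutnsuftannd

Derivation:
After op 1 (move_left): buffer="zutftannd" (len 9), cursors c1@0 c2@3, authorship .........
After op 2 (insert('u')): buffer="uzutuftannd" (len 11), cursors c1@1 c2@5, authorship 1...2......
After op 3 (move_left): buffer="uzutuftannd" (len 11), cursors c1@0 c2@4, authorship 1...2......
After op 4 (insert('s')): buffer="suzutsuftannd" (len 13), cursors c1@1 c2@6, authorship 11...22......
After op 5 (move_left): buffer="suzutsuftannd" (len 13), cursors c1@0 c2@5, authorship 11...22......
After op 6 (insert('n')): buffer="nsuzutnsuftannd" (len 15), cursors c1@1 c2@7, authorship 111...222......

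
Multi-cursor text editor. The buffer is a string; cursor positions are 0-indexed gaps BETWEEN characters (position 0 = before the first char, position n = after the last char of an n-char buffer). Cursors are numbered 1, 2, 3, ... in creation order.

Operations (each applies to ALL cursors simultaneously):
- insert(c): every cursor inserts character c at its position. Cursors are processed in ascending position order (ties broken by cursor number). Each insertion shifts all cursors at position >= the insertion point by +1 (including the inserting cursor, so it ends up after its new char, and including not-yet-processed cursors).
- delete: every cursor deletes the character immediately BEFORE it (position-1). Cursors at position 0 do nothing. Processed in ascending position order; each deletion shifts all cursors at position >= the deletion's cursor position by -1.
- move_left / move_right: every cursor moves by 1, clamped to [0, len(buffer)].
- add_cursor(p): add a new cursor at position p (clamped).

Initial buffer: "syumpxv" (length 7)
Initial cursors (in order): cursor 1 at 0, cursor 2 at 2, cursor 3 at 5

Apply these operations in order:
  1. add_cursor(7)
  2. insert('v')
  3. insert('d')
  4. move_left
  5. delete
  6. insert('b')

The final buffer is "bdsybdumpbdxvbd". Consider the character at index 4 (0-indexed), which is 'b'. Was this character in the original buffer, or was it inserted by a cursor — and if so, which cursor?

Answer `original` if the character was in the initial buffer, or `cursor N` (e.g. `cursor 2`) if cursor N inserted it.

Answer: cursor 2

Derivation:
After op 1 (add_cursor(7)): buffer="syumpxv" (len 7), cursors c1@0 c2@2 c3@5 c4@7, authorship .......
After op 2 (insert('v')): buffer="vsyvumpvxvv" (len 11), cursors c1@1 c2@4 c3@8 c4@11, authorship 1..2...3..4
After op 3 (insert('d')): buffer="vdsyvdumpvdxvvd" (len 15), cursors c1@2 c2@6 c3@11 c4@15, authorship 11..22...33..44
After op 4 (move_left): buffer="vdsyvdumpvdxvvd" (len 15), cursors c1@1 c2@5 c3@10 c4@14, authorship 11..22...33..44
After op 5 (delete): buffer="dsydumpdxvd" (len 11), cursors c1@0 c2@3 c3@7 c4@10, authorship 1..2...3..4
After op 6 (insert('b')): buffer="bdsybdumpbdxvbd" (len 15), cursors c1@1 c2@5 c3@10 c4@14, authorship 11..22...33..44
Authorship (.=original, N=cursor N): 1 1 . . 2 2 . . . 3 3 . . 4 4
Index 4: author = 2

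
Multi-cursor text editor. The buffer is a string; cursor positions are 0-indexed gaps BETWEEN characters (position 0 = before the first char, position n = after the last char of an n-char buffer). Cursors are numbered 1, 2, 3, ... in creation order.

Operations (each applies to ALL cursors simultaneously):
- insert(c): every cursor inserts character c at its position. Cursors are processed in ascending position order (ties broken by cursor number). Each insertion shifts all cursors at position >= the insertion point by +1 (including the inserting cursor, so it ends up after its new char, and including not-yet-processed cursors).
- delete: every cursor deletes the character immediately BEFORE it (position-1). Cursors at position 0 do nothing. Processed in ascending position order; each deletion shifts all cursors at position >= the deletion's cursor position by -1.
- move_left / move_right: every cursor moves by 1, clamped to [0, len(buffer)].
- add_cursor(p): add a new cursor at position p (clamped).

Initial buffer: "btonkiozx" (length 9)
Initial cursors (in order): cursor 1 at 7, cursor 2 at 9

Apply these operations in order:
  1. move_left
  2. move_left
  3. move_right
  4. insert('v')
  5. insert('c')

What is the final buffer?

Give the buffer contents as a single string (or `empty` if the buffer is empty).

Answer: btonkivcozvcx

Derivation:
After op 1 (move_left): buffer="btonkiozx" (len 9), cursors c1@6 c2@8, authorship .........
After op 2 (move_left): buffer="btonkiozx" (len 9), cursors c1@5 c2@7, authorship .........
After op 3 (move_right): buffer="btonkiozx" (len 9), cursors c1@6 c2@8, authorship .........
After op 4 (insert('v')): buffer="btonkivozvx" (len 11), cursors c1@7 c2@10, authorship ......1..2.
After op 5 (insert('c')): buffer="btonkivcozvcx" (len 13), cursors c1@8 c2@12, authorship ......11..22.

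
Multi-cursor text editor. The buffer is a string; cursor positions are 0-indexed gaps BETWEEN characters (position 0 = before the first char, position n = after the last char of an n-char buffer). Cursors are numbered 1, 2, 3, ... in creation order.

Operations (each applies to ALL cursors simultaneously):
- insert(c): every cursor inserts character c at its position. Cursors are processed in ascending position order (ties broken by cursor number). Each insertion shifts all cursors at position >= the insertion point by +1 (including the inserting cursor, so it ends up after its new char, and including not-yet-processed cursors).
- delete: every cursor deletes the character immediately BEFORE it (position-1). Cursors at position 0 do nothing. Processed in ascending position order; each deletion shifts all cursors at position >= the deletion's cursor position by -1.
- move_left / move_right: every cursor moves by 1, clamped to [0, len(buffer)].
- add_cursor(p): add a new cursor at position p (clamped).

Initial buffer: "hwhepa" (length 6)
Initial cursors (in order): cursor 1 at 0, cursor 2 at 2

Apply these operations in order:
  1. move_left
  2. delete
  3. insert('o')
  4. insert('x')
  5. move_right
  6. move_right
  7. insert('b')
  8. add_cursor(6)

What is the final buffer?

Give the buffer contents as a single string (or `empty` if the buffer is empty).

After op 1 (move_left): buffer="hwhepa" (len 6), cursors c1@0 c2@1, authorship ......
After op 2 (delete): buffer="whepa" (len 5), cursors c1@0 c2@0, authorship .....
After op 3 (insert('o')): buffer="oowhepa" (len 7), cursors c1@2 c2@2, authorship 12.....
After op 4 (insert('x')): buffer="ooxxwhepa" (len 9), cursors c1@4 c2@4, authorship 1212.....
After op 5 (move_right): buffer="ooxxwhepa" (len 9), cursors c1@5 c2@5, authorship 1212.....
After op 6 (move_right): buffer="ooxxwhepa" (len 9), cursors c1@6 c2@6, authorship 1212.....
After op 7 (insert('b')): buffer="ooxxwhbbepa" (len 11), cursors c1@8 c2@8, authorship 1212..12...
After op 8 (add_cursor(6)): buffer="ooxxwhbbepa" (len 11), cursors c3@6 c1@8 c2@8, authorship 1212..12...

Answer: ooxxwhbbepa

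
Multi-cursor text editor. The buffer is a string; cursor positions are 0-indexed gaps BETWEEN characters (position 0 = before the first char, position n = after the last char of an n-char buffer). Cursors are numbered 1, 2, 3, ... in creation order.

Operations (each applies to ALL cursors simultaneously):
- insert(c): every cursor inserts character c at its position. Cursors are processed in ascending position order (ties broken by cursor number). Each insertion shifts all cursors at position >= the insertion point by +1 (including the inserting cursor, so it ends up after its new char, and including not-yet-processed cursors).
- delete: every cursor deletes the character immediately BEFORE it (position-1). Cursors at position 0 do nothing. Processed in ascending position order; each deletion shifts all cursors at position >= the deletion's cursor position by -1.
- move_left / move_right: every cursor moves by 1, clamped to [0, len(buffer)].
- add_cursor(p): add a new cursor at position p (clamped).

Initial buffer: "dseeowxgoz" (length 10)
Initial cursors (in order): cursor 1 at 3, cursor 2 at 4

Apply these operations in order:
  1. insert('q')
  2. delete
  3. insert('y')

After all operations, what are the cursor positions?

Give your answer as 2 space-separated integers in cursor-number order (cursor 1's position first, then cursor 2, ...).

Answer: 4 6

Derivation:
After op 1 (insert('q')): buffer="dseqeqowxgoz" (len 12), cursors c1@4 c2@6, authorship ...1.2......
After op 2 (delete): buffer="dseeowxgoz" (len 10), cursors c1@3 c2@4, authorship ..........
After op 3 (insert('y')): buffer="dseyeyowxgoz" (len 12), cursors c1@4 c2@6, authorship ...1.2......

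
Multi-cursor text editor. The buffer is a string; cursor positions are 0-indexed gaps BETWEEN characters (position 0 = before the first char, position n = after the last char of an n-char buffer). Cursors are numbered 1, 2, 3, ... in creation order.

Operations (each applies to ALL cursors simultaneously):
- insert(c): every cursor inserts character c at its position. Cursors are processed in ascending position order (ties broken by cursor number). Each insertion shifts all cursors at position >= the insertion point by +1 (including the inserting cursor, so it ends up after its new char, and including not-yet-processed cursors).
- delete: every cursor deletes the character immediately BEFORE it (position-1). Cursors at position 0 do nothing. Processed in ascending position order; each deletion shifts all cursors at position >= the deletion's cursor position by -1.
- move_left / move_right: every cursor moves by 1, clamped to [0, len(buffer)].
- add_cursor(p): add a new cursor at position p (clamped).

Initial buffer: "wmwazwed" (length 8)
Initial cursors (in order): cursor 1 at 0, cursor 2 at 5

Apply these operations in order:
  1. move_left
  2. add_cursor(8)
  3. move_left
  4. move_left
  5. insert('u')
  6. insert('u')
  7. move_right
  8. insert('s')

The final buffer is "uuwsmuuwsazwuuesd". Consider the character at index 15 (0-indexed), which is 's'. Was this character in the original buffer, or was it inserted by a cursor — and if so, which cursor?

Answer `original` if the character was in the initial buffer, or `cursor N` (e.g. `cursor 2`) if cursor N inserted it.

Answer: cursor 3

Derivation:
After op 1 (move_left): buffer="wmwazwed" (len 8), cursors c1@0 c2@4, authorship ........
After op 2 (add_cursor(8)): buffer="wmwazwed" (len 8), cursors c1@0 c2@4 c3@8, authorship ........
After op 3 (move_left): buffer="wmwazwed" (len 8), cursors c1@0 c2@3 c3@7, authorship ........
After op 4 (move_left): buffer="wmwazwed" (len 8), cursors c1@0 c2@2 c3@6, authorship ........
After op 5 (insert('u')): buffer="uwmuwazwued" (len 11), cursors c1@1 c2@4 c3@9, authorship 1..2....3..
After op 6 (insert('u')): buffer="uuwmuuwazwuued" (len 14), cursors c1@2 c2@6 c3@12, authorship 11..22....33..
After op 7 (move_right): buffer="uuwmuuwazwuued" (len 14), cursors c1@3 c2@7 c3@13, authorship 11..22....33..
After op 8 (insert('s')): buffer="uuwsmuuwsazwuuesd" (len 17), cursors c1@4 c2@9 c3@16, authorship 11.1.22.2...33.3.
Authorship (.=original, N=cursor N): 1 1 . 1 . 2 2 . 2 . . . 3 3 . 3 .
Index 15: author = 3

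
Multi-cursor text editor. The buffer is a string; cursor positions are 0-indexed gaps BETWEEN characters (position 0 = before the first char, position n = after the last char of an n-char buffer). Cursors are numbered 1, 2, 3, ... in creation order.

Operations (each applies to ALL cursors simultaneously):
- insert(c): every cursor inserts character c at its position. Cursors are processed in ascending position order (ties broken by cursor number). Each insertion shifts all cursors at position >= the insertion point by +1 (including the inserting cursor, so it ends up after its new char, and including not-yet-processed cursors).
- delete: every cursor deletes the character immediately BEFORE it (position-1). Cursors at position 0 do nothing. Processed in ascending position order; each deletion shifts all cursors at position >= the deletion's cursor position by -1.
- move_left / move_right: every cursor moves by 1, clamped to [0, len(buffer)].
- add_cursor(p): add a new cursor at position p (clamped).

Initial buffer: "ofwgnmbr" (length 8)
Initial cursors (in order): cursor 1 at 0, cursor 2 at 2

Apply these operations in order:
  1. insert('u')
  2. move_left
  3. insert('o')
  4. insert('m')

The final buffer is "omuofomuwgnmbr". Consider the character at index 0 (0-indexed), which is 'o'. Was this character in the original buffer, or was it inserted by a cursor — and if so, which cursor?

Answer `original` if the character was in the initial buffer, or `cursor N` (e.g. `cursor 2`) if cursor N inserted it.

After op 1 (insert('u')): buffer="uofuwgnmbr" (len 10), cursors c1@1 c2@4, authorship 1..2......
After op 2 (move_left): buffer="uofuwgnmbr" (len 10), cursors c1@0 c2@3, authorship 1..2......
After op 3 (insert('o')): buffer="ouofouwgnmbr" (len 12), cursors c1@1 c2@5, authorship 11..22......
After op 4 (insert('m')): buffer="omuofomuwgnmbr" (len 14), cursors c1@2 c2@7, authorship 111..222......
Authorship (.=original, N=cursor N): 1 1 1 . . 2 2 2 . . . . . .
Index 0: author = 1

Answer: cursor 1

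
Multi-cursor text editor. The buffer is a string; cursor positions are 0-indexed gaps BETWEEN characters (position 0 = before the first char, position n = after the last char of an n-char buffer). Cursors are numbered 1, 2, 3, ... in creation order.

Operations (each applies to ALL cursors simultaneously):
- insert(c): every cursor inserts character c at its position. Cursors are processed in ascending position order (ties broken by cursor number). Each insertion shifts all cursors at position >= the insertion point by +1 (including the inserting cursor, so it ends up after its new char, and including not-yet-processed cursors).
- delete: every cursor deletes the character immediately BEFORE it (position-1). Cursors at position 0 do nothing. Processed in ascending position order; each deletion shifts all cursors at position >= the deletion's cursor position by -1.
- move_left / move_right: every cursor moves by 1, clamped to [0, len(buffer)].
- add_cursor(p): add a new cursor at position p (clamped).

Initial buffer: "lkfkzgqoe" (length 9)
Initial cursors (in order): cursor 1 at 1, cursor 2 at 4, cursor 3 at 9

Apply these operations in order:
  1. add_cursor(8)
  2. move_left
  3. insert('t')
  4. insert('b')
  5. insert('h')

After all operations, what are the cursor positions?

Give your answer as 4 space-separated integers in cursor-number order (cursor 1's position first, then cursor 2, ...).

After op 1 (add_cursor(8)): buffer="lkfkzgqoe" (len 9), cursors c1@1 c2@4 c4@8 c3@9, authorship .........
After op 2 (move_left): buffer="lkfkzgqoe" (len 9), cursors c1@0 c2@3 c4@7 c3@8, authorship .........
After op 3 (insert('t')): buffer="tlkftkzgqtote" (len 13), cursors c1@1 c2@5 c4@10 c3@12, authorship 1...2....4.3.
After op 4 (insert('b')): buffer="tblkftbkzgqtbotbe" (len 17), cursors c1@2 c2@7 c4@13 c3@16, authorship 11...22....44.33.
After op 5 (insert('h')): buffer="tbhlkftbhkzgqtbhotbhe" (len 21), cursors c1@3 c2@9 c4@16 c3@20, authorship 111...222....444.333.

Answer: 3 9 20 16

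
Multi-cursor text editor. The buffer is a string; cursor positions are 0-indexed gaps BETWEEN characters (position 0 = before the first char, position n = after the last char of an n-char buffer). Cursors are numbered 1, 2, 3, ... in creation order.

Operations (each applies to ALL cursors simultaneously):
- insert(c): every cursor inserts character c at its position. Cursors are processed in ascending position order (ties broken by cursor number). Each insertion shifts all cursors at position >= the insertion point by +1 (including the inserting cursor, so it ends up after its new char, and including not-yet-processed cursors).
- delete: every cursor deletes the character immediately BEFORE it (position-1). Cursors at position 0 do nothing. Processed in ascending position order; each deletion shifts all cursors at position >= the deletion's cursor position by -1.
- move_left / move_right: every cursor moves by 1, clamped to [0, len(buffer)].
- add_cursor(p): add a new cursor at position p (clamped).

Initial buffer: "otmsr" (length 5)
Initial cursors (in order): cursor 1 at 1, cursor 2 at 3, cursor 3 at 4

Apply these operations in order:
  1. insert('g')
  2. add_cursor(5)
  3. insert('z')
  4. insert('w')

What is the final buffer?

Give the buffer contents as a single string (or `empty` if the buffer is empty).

Answer: ogzwtmgzzwwsgzwr

Derivation:
After op 1 (insert('g')): buffer="ogtmgsgr" (len 8), cursors c1@2 c2@5 c3@7, authorship .1..2.3.
After op 2 (add_cursor(5)): buffer="ogtmgsgr" (len 8), cursors c1@2 c2@5 c4@5 c3@7, authorship .1..2.3.
After op 3 (insert('z')): buffer="ogztmgzzsgzr" (len 12), cursors c1@3 c2@8 c4@8 c3@11, authorship .11..224.33.
After op 4 (insert('w')): buffer="ogzwtmgzzwwsgzwr" (len 16), cursors c1@4 c2@11 c4@11 c3@15, authorship .111..22424.333.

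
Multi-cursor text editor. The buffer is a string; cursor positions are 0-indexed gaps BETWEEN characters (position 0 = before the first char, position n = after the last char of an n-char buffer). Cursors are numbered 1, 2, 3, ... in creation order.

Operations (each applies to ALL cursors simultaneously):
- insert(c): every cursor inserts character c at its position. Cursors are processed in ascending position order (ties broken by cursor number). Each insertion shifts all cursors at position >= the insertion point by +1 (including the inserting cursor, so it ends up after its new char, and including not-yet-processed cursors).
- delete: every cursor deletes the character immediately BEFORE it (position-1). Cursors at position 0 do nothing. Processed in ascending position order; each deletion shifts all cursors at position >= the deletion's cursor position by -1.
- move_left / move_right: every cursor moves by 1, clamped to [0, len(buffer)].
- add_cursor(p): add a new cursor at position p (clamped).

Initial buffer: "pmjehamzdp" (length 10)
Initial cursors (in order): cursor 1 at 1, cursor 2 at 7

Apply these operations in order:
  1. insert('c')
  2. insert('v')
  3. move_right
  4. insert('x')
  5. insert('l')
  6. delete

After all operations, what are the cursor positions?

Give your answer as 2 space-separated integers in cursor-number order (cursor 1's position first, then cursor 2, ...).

After op 1 (insert('c')): buffer="pcmjehamczdp" (len 12), cursors c1@2 c2@9, authorship .1......2...
After op 2 (insert('v')): buffer="pcvmjehamcvzdp" (len 14), cursors c1@3 c2@11, authorship .11......22...
After op 3 (move_right): buffer="pcvmjehamcvzdp" (len 14), cursors c1@4 c2@12, authorship .11......22...
After op 4 (insert('x')): buffer="pcvmxjehamcvzxdp" (len 16), cursors c1@5 c2@14, authorship .11.1.....22.2..
After op 5 (insert('l')): buffer="pcvmxljehamcvzxldp" (len 18), cursors c1@6 c2@16, authorship .11.11.....22.22..
After op 6 (delete): buffer="pcvmxjehamcvzxdp" (len 16), cursors c1@5 c2@14, authorship .11.1.....22.2..

Answer: 5 14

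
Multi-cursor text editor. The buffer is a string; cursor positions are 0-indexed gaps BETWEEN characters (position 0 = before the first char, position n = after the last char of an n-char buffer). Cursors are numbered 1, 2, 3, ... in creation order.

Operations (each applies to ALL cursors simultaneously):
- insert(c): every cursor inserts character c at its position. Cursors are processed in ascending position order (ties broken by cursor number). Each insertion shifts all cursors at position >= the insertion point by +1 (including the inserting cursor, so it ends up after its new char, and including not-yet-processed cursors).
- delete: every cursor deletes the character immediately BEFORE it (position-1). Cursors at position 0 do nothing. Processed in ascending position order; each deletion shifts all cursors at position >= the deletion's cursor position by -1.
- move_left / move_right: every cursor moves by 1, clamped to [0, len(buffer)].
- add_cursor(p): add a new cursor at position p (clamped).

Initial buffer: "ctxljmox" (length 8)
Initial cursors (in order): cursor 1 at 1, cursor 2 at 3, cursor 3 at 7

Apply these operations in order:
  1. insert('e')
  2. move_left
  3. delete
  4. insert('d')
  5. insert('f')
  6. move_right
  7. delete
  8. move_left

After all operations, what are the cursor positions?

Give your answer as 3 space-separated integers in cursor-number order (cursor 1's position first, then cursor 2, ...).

Answer: 1 4 9

Derivation:
After op 1 (insert('e')): buffer="cetxeljmoex" (len 11), cursors c1@2 c2@5 c3@10, authorship .1..2....3.
After op 2 (move_left): buffer="cetxeljmoex" (len 11), cursors c1@1 c2@4 c3@9, authorship .1..2....3.
After op 3 (delete): buffer="eteljmex" (len 8), cursors c1@0 c2@2 c3@6, authorship 1.2...3.
After op 4 (insert('d')): buffer="detdeljmdex" (len 11), cursors c1@1 c2@4 c3@9, authorship 11.22...33.
After op 5 (insert('f')): buffer="dfetdfeljmdfex" (len 14), cursors c1@2 c2@6 c3@12, authorship 111.222...333.
After op 6 (move_right): buffer="dfetdfeljmdfex" (len 14), cursors c1@3 c2@7 c3@13, authorship 111.222...333.
After op 7 (delete): buffer="dftdfljmdfx" (len 11), cursors c1@2 c2@5 c3@10, authorship 11.22...33.
After op 8 (move_left): buffer="dftdfljmdfx" (len 11), cursors c1@1 c2@4 c3@9, authorship 11.22...33.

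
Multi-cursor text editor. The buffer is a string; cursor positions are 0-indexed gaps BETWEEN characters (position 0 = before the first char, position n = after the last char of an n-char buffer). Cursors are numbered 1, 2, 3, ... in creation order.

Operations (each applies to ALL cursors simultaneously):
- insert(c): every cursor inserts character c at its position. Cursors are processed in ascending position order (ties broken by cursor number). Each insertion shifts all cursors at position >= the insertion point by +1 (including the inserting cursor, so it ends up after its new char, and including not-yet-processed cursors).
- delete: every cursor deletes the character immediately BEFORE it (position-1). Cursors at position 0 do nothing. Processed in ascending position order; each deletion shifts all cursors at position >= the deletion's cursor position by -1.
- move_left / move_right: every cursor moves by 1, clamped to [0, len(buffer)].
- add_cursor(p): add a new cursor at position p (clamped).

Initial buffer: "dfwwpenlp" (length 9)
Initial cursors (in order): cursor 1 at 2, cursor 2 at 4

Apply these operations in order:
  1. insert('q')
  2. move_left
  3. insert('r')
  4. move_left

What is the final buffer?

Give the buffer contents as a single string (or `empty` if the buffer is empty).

Answer: dfrqwwrqpenlp

Derivation:
After op 1 (insert('q')): buffer="dfqwwqpenlp" (len 11), cursors c1@3 c2@6, authorship ..1..2.....
After op 2 (move_left): buffer="dfqwwqpenlp" (len 11), cursors c1@2 c2@5, authorship ..1..2.....
After op 3 (insert('r')): buffer="dfrqwwrqpenlp" (len 13), cursors c1@3 c2@7, authorship ..11..22.....
After op 4 (move_left): buffer="dfrqwwrqpenlp" (len 13), cursors c1@2 c2@6, authorship ..11..22.....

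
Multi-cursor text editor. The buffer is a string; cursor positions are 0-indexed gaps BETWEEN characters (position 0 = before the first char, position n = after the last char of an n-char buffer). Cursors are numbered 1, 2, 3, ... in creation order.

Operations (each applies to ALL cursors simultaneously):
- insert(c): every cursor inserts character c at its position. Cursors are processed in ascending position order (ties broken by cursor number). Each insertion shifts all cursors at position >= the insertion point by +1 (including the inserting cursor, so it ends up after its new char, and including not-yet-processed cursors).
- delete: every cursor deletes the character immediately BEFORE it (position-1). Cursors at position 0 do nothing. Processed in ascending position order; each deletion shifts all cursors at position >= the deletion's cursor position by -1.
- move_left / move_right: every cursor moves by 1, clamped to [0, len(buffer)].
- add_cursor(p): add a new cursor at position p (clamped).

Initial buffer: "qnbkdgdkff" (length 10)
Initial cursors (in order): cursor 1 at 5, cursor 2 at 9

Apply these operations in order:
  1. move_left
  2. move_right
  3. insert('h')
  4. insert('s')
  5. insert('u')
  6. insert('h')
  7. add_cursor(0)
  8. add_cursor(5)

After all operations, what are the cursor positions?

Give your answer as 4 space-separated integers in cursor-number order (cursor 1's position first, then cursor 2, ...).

Answer: 9 17 0 5

Derivation:
After op 1 (move_left): buffer="qnbkdgdkff" (len 10), cursors c1@4 c2@8, authorship ..........
After op 2 (move_right): buffer="qnbkdgdkff" (len 10), cursors c1@5 c2@9, authorship ..........
After op 3 (insert('h')): buffer="qnbkdhgdkfhf" (len 12), cursors c1@6 c2@11, authorship .....1....2.
After op 4 (insert('s')): buffer="qnbkdhsgdkfhsf" (len 14), cursors c1@7 c2@13, authorship .....11....22.
After op 5 (insert('u')): buffer="qnbkdhsugdkfhsuf" (len 16), cursors c1@8 c2@15, authorship .....111....222.
After op 6 (insert('h')): buffer="qnbkdhsuhgdkfhsuhf" (len 18), cursors c1@9 c2@17, authorship .....1111....2222.
After op 7 (add_cursor(0)): buffer="qnbkdhsuhgdkfhsuhf" (len 18), cursors c3@0 c1@9 c2@17, authorship .....1111....2222.
After op 8 (add_cursor(5)): buffer="qnbkdhsuhgdkfhsuhf" (len 18), cursors c3@0 c4@5 c1@9 c2@17, authorship .....1111....2222.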